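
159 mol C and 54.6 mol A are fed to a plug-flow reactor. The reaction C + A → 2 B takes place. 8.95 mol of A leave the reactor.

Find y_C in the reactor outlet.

For A: n = n₀ − 1ξ → 8.95 = 54.6 − 1ξ, giving ξ = 45.65 mol.
Outlet amounts (n = n₀ + ν ξ):
  C: 159 − 1(45.65) = 113.3
  A: 54.6 − 1(45.65) = 8.95
  B: 0 + 2(45.65) = 91.3
Total out = 213.6 mol; y_C = 113.3 / 213.6 = 0.5307.

0.531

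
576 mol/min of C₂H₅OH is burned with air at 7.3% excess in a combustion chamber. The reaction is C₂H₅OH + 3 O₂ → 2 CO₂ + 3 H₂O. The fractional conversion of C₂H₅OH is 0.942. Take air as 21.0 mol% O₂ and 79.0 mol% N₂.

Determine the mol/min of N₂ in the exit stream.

Stoichiometric O₂ = 3 × 576 = 1728 mol/min; O₂ fed = 1728 × 1.073 = 1854 mol/min.
N₂ fed = 1854 × 79/21 = 6975 mol/min.
Fuel reacted = 0.942 × 576 → ξ = 542.6 mol/min.
Outlet (n = n₀ + ν ξ):
  C₂H₅OH: 576 − 1(542.6) = 33.41
  O₂: 1854 − 3(542.6) = 226.4
  N₂: 6975 (inert)
  CO₂: 0 + 2(542.6) = 1085
  H₂O: 0 + 3(542.6) = 1628

6980 mol/min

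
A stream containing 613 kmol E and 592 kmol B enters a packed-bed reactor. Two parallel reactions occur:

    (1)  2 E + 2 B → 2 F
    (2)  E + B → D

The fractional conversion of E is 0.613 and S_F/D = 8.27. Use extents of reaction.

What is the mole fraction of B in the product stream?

0.261

Conversion of E: E consumed = 0.613 × 613 = 375.8 kmol = 2ξ₁ + 1ξ₂.
Selectivity: 2ξ₁ / (1ξ₂) = 8.27 → ξ₁ = 4.135 ξ₂.
Substitute: (2·4.135 + 1) ξ₂ = 375.8 → ξ₂ = 40.54 kmol, ξ₁ = 167.6 kmol.
Outlet amounts (n = n₀ + Σ ν·ξ):
  E: 613 − 2(167.6) − 1(40.54) = 237.2
  B: 592 − 2(167.6) − 1(40.54) = 216.2
  F: 0 + 2(167.6) = 335.2
  D: 0 + 1(40.54) = 40.54
Total out = 829.2 kmol; y_B = 216.2 / 829.2 = 0.2608.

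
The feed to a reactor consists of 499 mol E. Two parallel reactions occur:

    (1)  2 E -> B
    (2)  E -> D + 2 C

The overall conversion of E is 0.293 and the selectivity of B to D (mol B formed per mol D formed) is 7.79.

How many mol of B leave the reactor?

68.7 mol

Conversion of E: E consumed = 0.293 × 499 = 146.2 mol = 2ξ₁ + 1ξ₂.
Selectivity: 1ξ₁ / (1ξ₂) = 7.79 → ξ₁ = 7.79 ξ₂.
Substitute: (2·7.79 + 1) ξ₂ = 146.2 → ξ₂ = 8.818 mol, ξ₁ = 68.69 mol.
Outlet amounts (n = n₀ + Σ ν·ξ):
  E: 499 − 2(68.69) − 1(8.818) = 352.8
  B: 0 + 1(68.69) = 68.69
  D: 0 + 1(8.818) = 8.818
  C: 0 + 2(8.818) = 17.64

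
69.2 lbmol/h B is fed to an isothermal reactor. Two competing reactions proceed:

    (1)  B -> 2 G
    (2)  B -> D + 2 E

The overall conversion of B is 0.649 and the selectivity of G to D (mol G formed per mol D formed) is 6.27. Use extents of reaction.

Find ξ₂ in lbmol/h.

ξ₂ = 10.9 lbmol/h

Conversion of B: B consumed = 0.649 × 69.2 = 44.91 lbmol/h = 1ξ₁ + 1ξ₂.
Selectivity: 2ξ₁ / (1ξ₂) = 6.27 → ξ₁ = 3.135 ξ₂.
Substitute: (1·3.135 + 1) ξ₂ = 44.91 → ξ₂ = 10.86 lbmol/h, ξ₁ = 34.05 lbmol/h.
Outlet amounts (n = n₀ + Σ ν·ξ):
  B: 69.2 − 1(34.05) − 1(10.86) = 24.29
  G: 0 + 2(34.05) = 68.1
  D: 0 + 1(10.86) = 10.86
  E: 0 + 2(10.86) = 21.72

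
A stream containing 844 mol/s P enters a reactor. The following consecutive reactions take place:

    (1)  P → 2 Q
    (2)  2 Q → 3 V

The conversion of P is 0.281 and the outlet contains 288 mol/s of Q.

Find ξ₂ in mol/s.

ξ₂ = 93.2 mol/s

Conversion of P: P consumed = 1ξ₁ = 0.281 × 844 → ξ₁ = 237.2 mol/s.
Q balance: n_Q = 0 + 2ξ₁ − 2ξ₂ = 288 → ξ₂ = (2·237.2 − 288)/2 = 93.16 mol/s.
Outlet amounts (n = n₀ + Σ ν·ξ):
  P: 844 − 1(237.2) = 606.8
  Q: 0 + 2(237.2) − 2(93.16) = 288
  V: 0 + 3(93.16) = 279.5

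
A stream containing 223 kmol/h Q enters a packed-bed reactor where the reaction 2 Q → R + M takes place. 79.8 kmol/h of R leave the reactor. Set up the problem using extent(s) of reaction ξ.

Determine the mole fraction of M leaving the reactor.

For R: n = n₀ + 1ξ → 79.8 = 0 + 1ξ, giving ξ = 79.8 kmol/h.
Outlet amounts (n = n₀ + ν ξ):
  Q: 223 − 2(79.8) = 63.4
  R: 0 + 1(79.8) = 79.8
  M: 0 + 1(79.8) = 79.8
Total out = 223 kmol/h; y_M = 79.8 / 223 = 0.3578.

0.358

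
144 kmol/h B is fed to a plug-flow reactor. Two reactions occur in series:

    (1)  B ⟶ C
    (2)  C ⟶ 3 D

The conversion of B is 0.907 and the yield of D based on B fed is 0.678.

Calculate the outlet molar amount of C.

98.1 kmol/h

Conversion of B: B consumed = 1ξ₁ = 0.907 × 144 → ξ₁ = 130.6 kmol/h.
Yield of D: 3ξ₂ / 144 = 0.678 → ξ₂ = 32.54 kmol/h.
Outlet amounts (n = n₀ + Σ ν·ξ):
  B: 144 − 1(130.6) = 13.39
  C: 0 + 1(130.6) − 1(32.54) = 98.06
  D: 0 + 3(32.54) = 97.63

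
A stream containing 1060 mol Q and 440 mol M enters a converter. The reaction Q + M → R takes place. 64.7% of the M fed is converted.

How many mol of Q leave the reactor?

M reacted = 0.647 × 440 = 284.7 mol; ν_M = −1, so ξ = 284.7/1 = 284.7 mol.
Outlet amounts (n = n₀ + ν ξ):
  Q: 1060 − 1(284.7) = 775.3
  M: 440 − 1(284.7) = 155.3
  R: 0 + 1(284.7) = 284.7

775 mol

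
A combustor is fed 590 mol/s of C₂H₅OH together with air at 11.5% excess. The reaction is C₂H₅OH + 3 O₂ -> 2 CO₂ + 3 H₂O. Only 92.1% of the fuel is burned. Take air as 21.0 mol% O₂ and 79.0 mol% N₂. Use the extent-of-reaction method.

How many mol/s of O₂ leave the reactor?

343 mol/s

Stoichiometric O₂ = 3 × 590 = 1770 mol/s; O₂ fed = 1770 × 1.115 = 1974 mol/s.
N₂ fed = 1974 × 79/21 = 7424 mol/s.
Fuel reacted = 0.921 × 590 → ξ = 543.4 mol/s.
Outlet (n = n₀ + ν ξ):
  C₂H₅OH: 590 − 1(543.4) = 46.61
  O₂: 1974 − 3(543.4) = 343.4
  N₂: 7424 (inert)
  CO₂: 0 + 2(543.4) = 1087
  H₂O: 0 + 3(543.4) = 1630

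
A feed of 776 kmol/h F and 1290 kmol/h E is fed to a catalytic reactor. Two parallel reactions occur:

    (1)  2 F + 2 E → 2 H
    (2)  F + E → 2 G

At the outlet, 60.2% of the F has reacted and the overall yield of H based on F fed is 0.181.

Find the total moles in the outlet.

Yield of H: 2ξ₁ / 776 = 0.181 → ξ₁ = 70.23 kmol/h.
Conversion of F: 2ξ₁ + 1ξ₂ = 0.602 × 776 = 467.2 → ξ₂ = 326.7 kmol/h.
Outlet amounts (n = n₀ + Σ ν·ξ):
  F: 776 − 2(70.23) − 1(326.7) = 308.8
  E: 1290 − 2(70.23) − 1(326.7) = 822.8
  H: 0 + 2(70.23) = 140.5
  G: 0 + 2(326.7) = 653.4
Total out = 308.8 + 822.8 + 140.5 + 653.4 = 1926 kmol/h.

1930 kmol/h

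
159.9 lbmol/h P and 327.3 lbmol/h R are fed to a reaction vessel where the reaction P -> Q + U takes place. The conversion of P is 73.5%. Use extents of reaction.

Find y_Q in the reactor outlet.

P reacted = 0.735 × 159.9 = 117.5 lbmol/h; ν_P = −1, so ξ = 117.5/1 = 117.5 lbmol/h.
Outlet amounts (n = n₀ + ν ξ):
  P: 159.9 − 1(117.5) = 42.37
  Q: 0 + 1(117.5) = 117.5
  U: 0 + 1(117.5) = 117.5
  R: 327.3 (inert)
Total out = 604.7 lbmol/h; y_Q = 117.5 / 604.7 = 0.1943.

0.194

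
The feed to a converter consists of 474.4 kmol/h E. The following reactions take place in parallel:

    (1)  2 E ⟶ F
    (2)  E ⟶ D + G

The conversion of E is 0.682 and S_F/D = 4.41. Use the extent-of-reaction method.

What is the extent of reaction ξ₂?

ξ₂ = 32.9 kmol/h

Conversion of E: E consumed = 0.682 × 474.4 = 323.5 kmol/h = 2ξ₁ + 1ξ₂.
Selectivity: 1ξ₁ / (1ξ₂) = 4.41 → ξ₁ = 4.41 ξ₂.
Substitute: (2·4.41 + 1) ξ₂ = 323.5 → ξ₂ = 32.95 kmol/h, ξ₁ = 145.3 kmol/h.
Outlet amounts (n = n₀ + Σ ν·ξ):
  E: 474.4 − 2(145.3) − 1(32.95) = 150.9
  F: 0 + 1(145.3) = 145.3
  D: 0 + 1(32.95) = 32.95
  G: 0 + 1(32.95) = 32.95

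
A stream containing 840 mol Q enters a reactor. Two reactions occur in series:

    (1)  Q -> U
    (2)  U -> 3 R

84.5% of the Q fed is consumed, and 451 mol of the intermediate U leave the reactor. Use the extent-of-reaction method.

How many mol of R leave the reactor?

776 mol

Conversion of Q: Q consumed = 1ξ₁ = 0.845 × 840 → ξ₁ = 709.8 mol.
U balance: n_U = 0 + 1ξ₁ − 1ξ₂ = 451 → ξ₂ = (1·709.8 − 451)/1 = 258.8 mol.
Outlet amounts (n = n₀ + Σ ν·ξ):
  Q: 840 − 1(709.8) = 130.2
  U: 0 + 1(709.8) − 1(258.8) = 451
  R: 0 + 3(258.8) = 776.4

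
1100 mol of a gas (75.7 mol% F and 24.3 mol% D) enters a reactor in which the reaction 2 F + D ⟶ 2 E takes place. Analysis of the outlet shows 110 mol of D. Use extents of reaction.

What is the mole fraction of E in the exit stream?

0.334

For D: n = n₀ − 1ξ → 110 = 267.3 − 1ξ, giving ξ = 157.3 mol.
Outlet amounts (n = n₀ + ν ξ):
  F: 832.7 − 2(157.3) = 518.1
  D: 267.3 − 1(157.3) = 110
  E: 0 + 2(157.3) = 314.6
Total out = 942.7 mol; y_E = 314.6 / 942.7 = 0.3337.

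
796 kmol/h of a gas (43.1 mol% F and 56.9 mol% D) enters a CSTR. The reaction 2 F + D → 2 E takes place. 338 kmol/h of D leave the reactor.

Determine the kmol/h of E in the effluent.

For D: n = n₀ − 1ξ → 338 = 452.9 − 1ξ, giving ξ = 114.9 kmol/h.
Outlet amounts (n = n₀ + ν ξ):
  F: 343.1 − 2(114.9) = 113.2
  D: 452.9 − 1(114.9) = 338
  E: 0 + 2(114.9) = 229.8

230 kmol/h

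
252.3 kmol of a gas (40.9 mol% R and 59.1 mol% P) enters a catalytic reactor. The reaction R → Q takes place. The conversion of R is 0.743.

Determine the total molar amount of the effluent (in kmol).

252 kmol

R reacted = 0.743 × 103.2 = 76.67 kmol; ν_R = −1, so ξ = 76.67/1 = 76.67 kmol.
Outlet amounts (n = n₀ + ν ξ):
  R: 103.2 − 1(76.67) = 26.52
  Q: 0 + 1(76.67) = 76.67
  P: 149.1 (inert)
Total out = 26.52 + 76.67 + 149.1 = 252.3 kmol.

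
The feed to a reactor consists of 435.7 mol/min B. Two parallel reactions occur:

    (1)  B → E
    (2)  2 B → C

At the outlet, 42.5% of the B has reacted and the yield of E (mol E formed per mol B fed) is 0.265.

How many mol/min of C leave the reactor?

Yield of E: 1ξ₁ / 435.7 = 0.265 → ξ₁ = 115.5 mol/min.
Conversion of B: 1ξ₁ + 2ξ₂ = 0.425 × 435.7 = 185.2 → ξ₂ = 34.86 mol/min.
Outlet amounts (n = n₀ + Σ ν·ξ):
  B: 435.7 − 1(115.5) − 2(34.86) = 250.5
  E: 0 + 1(115.5) = 115.5
  C: 0 + 1(34.86) = 34.86

34.9 mol/min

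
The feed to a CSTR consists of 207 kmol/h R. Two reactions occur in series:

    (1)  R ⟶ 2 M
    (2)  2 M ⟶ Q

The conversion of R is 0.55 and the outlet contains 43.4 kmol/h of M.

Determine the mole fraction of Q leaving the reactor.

0.403

Conversion of R: R consumed = 1ξ₁ = 0.55 × 207 → ξ₁ = 113.9 kmol/h.
M balance: n_M = 0 + 2ξ₁ − 2ξ₂ = 43.4 → ξ₂ = (2·113.9 − 43.4)/2 = 92.15 kmol/h.
Outlet amounts (n = n₀ + Σ ν·ξ):
  R: 207 − 1(113.9) = 93.15
  M: 0 + 2(113.9) − 2(92.15) = 43.4
  Q: 0 + 1(92.15) = 92.15
Total out = 228.7 kmol/h; y_Q = 92.15 / 228.7 = 0.4029.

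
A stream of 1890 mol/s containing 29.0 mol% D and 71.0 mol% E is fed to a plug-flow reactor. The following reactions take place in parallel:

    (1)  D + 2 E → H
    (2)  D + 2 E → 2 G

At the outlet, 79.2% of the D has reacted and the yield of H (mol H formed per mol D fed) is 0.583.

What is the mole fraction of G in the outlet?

0.202

Yield of H: 1ξ₁ / 548.1 = 0.583 → ξ₁ = 319.5 mol/s.
Conversion of D: 1ξ₁ + 1ξ₂ = 0.792 × 548.1 = 434.1 → ξ₂ = 114.6 mol/s.
Outlet amounts (n = n₀ + Σ ν·ξ):
  D: 548.1 − 1(319.5) − 1(114.6) = 114
  E: 1342 − 2(319.5) − 2(114.6) = 473.7
  H: 0 + 1(319.5) = 319.5
  G: 0 + 2(114.6) = 229.1
Total out = 1136 mol/s; y_G = 229.1 / 1136 = 0.2016.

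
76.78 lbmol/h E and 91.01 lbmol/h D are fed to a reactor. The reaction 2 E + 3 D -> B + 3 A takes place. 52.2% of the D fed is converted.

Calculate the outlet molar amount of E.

45.1 lbmol/h

D reacted = 0.522 × 91.01 = 47.51 lbmol/h; ν_D = −3, so ξ = 47.51/3 = 15.84 lbmol/h.
Outlet amounts (n = n₀ + ν ξ):
  E: 76.78 − 2(15.84) = 45.11
  D: 91.01 − 3(15.84) = 43.5
  B: 0 + 1(15.84) = 15.84
  A: 0 + 3(15.84) = 47.51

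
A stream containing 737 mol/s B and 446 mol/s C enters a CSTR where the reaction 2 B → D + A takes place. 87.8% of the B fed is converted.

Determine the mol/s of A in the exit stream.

324 mol/s

B reacted = 0.878 × 737 = 647.1 mol/s; ν_B = −2, so ξ = 647.1/2 = 323.5 mol/s.
Outlet amounts (n = n₀ + ν ξ):
  B: 737 − 2(323.5) = 89.91
  D: 0 + 1(323.5) = 323.5
  A: 0 + 1(323.5) = 323.5
  C: 446 (inert)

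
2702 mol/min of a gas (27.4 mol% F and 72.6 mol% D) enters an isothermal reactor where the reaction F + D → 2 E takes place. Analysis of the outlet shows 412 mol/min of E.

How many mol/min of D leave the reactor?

For E: n = n₀ + 2ξ → 412 = 0 + 2ξ, giving ξ = 206 mol/min.
Outlet amounts (n = n₀ + ν ξ):
  F: 740.3 − 1(206) = 534.3
  D: 1962 − 1(206) = 1756
  E: 0 + 2(206) = 412

1760 mol/min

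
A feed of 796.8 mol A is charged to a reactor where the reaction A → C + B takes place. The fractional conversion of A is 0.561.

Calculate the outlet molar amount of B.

447 mol

A reacted = 0.561 × 796.8 = 447 mol; ν_A = −1, so ξ = 447/1 = 447 mol.
Outlet amounts (n = n₀ + ν ξ):
  A: 796.8 − 1(447) = 349.8
  C: 0 + 1(447) = 447
  B: 0 + 1(447) = 447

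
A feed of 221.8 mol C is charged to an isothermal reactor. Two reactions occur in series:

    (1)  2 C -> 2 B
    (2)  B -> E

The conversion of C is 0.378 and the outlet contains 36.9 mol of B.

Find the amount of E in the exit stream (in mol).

Conversion of C: C consumed = 2ξ₁ = 0.378 × 221.8 → ξ₁ = 41.92 mol.
B balance: n_B = 0 + 2ξ₁ − 1ξ₂ = 36.9 → ξ₂ = (2·41.92 − 36.9)/1 = 46.94 mol.
Outlet amounts (n = n₀ + Σ ν·ξ):
  C: 221.8 − 2(41.92) = 138
  B: 0 + 2(41.92) − 1(46.94) = 36.9
  E: 0 + 1(46.94) = 46.94

46.9 mol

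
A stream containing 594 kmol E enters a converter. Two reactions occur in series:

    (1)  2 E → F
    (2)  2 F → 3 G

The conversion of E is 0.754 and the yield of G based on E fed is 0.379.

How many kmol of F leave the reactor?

Conversion of E: E consumed = 2ξ₁ = 0.754 × 594 → ξ₁ = 223.9 kmol.
Yield of G: 3ξ₂ / 594 = 0.379 → ξ₂ = 75.04 kmol.
Outlet amounts (n = n₀ + Σ ν·ξ):
  E: 594 − 2(223.9) = 146.1
  F: 0 + 1(223.9) − 2(75.04) = 73.85
  G: 0 + 3(75.04) = 225.1

73.9 kmol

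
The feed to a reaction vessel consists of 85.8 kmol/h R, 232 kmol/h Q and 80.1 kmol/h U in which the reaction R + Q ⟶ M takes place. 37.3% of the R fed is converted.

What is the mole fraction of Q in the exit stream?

R reacted = 0.373 × 85.8 = 32 kmol/h; ν_R = −1, so ξ = 32/1 = 32 kmol/h.
Outlet amounts (n = n₀ + ν ξ):
  R: 85.8 − 1(32) = 53.8
  Q: 232 − 1(32) = 200
  M: 0 + 1(32) = 32
  U: 80.1 (inert)
Total out = 365.9 kmol/h; y_Q = 200 / 365.9 = 0.5466.

0.547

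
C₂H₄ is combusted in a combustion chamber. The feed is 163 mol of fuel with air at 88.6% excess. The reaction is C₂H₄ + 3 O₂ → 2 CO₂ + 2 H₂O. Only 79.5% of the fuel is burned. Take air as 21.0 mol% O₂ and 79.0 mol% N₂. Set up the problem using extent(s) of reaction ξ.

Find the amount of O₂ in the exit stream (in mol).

533 mol

Stoichiometric O₂ = 3 × 163 = 489 mol; O₂ fed = 489 × 1.886 = 922.3 mol.
N₂ fed = 922.3 × 79/21 = 3469 mol.
Fuel reacted = 0.795 × 163 → ξ = 129.6 mol.
Outlet (n = n₀ + ν ξ):
  C₂H₄: 163 − 1(129.6) = 33.41
  O₂: 922.3 − 3(129.6) = 533.5
  N₂: 3469 (inert)
  CO₂: 0 + 2(129.6) = 259.2
  H₂O: 0 + 2(129.6) = 259.2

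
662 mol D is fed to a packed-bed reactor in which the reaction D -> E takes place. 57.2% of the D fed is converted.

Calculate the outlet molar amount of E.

379 mol

D reacted = 0.572 × 662 = 378.7 mol; ν_D = −1, so ξ = 378.7/1 = 378.7 mol.
Outlet amounts (n = n₀ + ν ξ):
  D: 662 − 1(378.7) = 283.3
  E: 0 + 1(378.7) = 378.7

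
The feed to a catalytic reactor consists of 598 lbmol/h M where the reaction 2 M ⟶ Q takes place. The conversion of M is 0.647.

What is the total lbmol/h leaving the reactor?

405 lbmol/h

M reacted = 0.647 × 598 = 386.9 lbmol/h; ν_M = −2, so ξ = 386.9/2 = 193.5 lbmol/h.
Outlet amounts (n = n₀ + ν ξ):
  M: 598 − 2(193.5) = 211.1
  Q: 0 + 1(193.5) = 193.5
Total out = 211.1 + 193.5 = 404.5 lbmol/h.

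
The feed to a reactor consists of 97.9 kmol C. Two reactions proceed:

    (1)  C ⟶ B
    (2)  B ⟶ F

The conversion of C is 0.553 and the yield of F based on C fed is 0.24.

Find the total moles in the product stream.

97.9 kmol

Conversion of C: C consumed = 1ξ₁ = 0.553 × 97.9 → ξ₁ = 54.14 kmol.
Yield of F: 1ξ₂ / 97.9 = 0.24 → ξ₂ = 23.5 kmol.
Outlet amounts (n = n₀ + Σ ν·ξ):
  C: 97.9 − 1(54.14) = 43.76
  B: 0 + 1(54.14) − 1(23.5) = 30.64
  F: 0 + 1(23.5) = 23.5
Total out = 43.76 + 30.64 + 23.5 = 97.9 kmol.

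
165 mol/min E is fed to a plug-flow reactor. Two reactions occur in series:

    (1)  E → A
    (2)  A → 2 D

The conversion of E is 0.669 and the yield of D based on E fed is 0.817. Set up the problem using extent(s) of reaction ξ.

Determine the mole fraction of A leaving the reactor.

Conversion of E: E consumed = 1ξ₁ = 0.669 × 165 → ξ₁ = 110.4 mol/min.
Yield of D: 2ξ₂ / 165 = 0.817 → ξ₂ = 67.4 mol/min.
Outlet amounts (n = n₀ + Σ ν·ξ):
  E: 165 − 1(110.4) = 54.61
  A: 0 + 1(110.4) − 1(67.4) = 42.98
  D: 0 + 2(67.4) = 134.8
Total out = 232.4 mol/min; y_A = 42.98 / 232.4 = 0.1849.

0.185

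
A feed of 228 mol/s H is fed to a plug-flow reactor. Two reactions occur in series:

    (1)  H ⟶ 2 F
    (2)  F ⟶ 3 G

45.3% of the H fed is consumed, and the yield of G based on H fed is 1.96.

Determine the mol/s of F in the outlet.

Conversion of H: H consumed = 1ξ₁ = 0.453 × 228 → ξ₁ = 103.3 mol/s.
Yield of G: 3ξ₂ / 228 = 1.96 → ξ₂ = 149 mol/s.
Outlet amounts (n = n₀ + Σ ν·ξ):
  H: 228 − 1(103.3) = 124.7
  F: 0 + 2(103.3) − 1(149) = 57.61
  G: 0 + 3(149) = 446.9

57.6 mol/s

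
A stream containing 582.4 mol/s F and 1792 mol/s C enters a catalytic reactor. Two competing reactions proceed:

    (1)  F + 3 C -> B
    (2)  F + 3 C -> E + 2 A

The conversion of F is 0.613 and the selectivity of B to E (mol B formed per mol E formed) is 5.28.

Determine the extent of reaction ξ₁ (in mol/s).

Conversion of F: F consumed = 0.613 × 582.4 = 357 mol/s = 1ξ₁ + 1ξ₂.
Selectivity: 1ξ₁ / (1ξ₂) = 5.28 → ξ₁ = 5.28 ξ₂.
Substitute: (1·5.28 + 1) ξ₂ = 357 → ξ₂ = 56.85 mol/s, ξ₁ = 300.2 mol/s.
Outlet amounts (n = n₀ + Σ ν·ξ):
  F: 582.4 − 1(300.2) − 1(56.85) = 225.4
  C: 1792 − 3(300.2) − 3(56.85) = 721
  B: 0 + 1(300.2) = 300.2
  E: 0 + 1(56.85) = 56.85
  A: 0 + 2(56.85) = 113.7

ξ₁ = 300 mol/s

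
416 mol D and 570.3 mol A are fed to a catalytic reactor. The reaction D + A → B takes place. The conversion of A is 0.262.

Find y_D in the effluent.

0.319

A reacted = 0.262 × 570.3 = 149.4 mol; ν_A = −1, so ξ = 149.4/1 = 149.4 mol.
Outlet amounts (n = n₀ + ν ξ):
  D: 416 − 1(149.4) = 266.6
  A: 570.3 − 1(149.4) = 420.9
  B: 0 + 1(149.4) = 149.4
Total out = 836.9 mol; y_D = 266.6 / 836.9 = 0.3185.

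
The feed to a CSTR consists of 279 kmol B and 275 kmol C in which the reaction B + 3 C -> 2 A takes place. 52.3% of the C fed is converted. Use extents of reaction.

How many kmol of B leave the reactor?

231 kmol

C reacted = 0.523 × 275 = 143.8 kmol; ν_C = −3, so ξ = 143.8/3 = 47.94 kmol.
Outlet amounts (n = n₀ + ν ξ):
  B: 279 − 1(47.94) = 231.1
  C: 275 − 3(47.94) = 131.2
  A: 0 + 2(47.94) = 95.88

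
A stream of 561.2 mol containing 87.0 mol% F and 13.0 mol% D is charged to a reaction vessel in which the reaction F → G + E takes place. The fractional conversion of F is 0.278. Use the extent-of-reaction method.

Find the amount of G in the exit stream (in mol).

F reacted = 0.278 × 488.2 = 135.7 mol; ν_F = −1, so ξ = 135.7/1 = 135.7 mol.
Outlet amounts (n = n₀ + ν ξ):
  F: 488.2 − 1(135.7) = 352.5
  G: 0 + 1(135.7) = 135.7
  E: 0 + 1(135.7) = 135.7
  D: 72.96 (inert)

136 mol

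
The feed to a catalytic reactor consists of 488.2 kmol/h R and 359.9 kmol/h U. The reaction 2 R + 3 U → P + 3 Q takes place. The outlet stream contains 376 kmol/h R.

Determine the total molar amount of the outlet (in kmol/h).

For R: n = n₀ − 2ξ → 376 = 488.2 − 2ξ, giving ξ = 56.1 kmol/h.
Outlet amounts (n = n₀ + ν ξ):
  R: 488.2 − 2(56.1) = 376
  U: 359.9 − 3(56.1) = 191.6
  P: 0 + 1(56.1) = 56.1
  Q: 0 + 3(56.1) = 168.3
Total out = 376 + 191.6 + 56.1 + 168.3 = 792 kmol/h.

792 kmol/h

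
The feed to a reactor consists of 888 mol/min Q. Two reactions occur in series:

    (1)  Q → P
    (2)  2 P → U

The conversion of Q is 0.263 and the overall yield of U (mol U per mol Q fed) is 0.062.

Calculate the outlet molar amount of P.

123 mol/min

Conversion of Q: Q consumed = 1ξ₁ = 0.263 × 888 → ξ₁ = 233.5 mol/min.
Yield of U: 1ξ₂ / 888 = 0.062 → ξ₂ = 55.06 mol/min.
Outlet amounts (n = n₀ + Σ ν·ξ):
  Q: 888 − 1(233.5) = 654.5
  P: 0 + 1(233.5) − 2(55.06) = 123.4
  U: 0 + 1(55.06) = 55.06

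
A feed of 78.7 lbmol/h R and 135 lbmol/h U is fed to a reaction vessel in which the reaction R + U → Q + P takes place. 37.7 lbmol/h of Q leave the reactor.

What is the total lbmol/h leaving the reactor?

214 lbmol/h

For Q: n = n₀ + 1ξ → 37.7 = 0 + 1ξ, giving ξ = 37.7 lbmol/h.
Outlet amounts (n = n₀ + ν ξ):
  R: 78.7 − 1(37.7) = 41
  U: 135 − 1(37.7) = 97.3
  Q: 0 + 1(37.7) = 37.7
  P: 0 + 1(37.7) = 37.7
Total out = 41 + 97.3 + 37.7 + 37.7 = 213.7 lbmol/h.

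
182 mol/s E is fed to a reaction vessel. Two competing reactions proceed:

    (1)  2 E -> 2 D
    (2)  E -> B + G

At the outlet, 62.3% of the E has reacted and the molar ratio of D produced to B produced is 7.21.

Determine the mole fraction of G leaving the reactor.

0.0705

Conversion of E: E consumed = 0.623 × 182 = 113.4 mol/s = 2ξ₁ + 1ξ₂.
Selectivity: 2ξ₁ / (1ξ₂) = 7.21 → ξ₁ = 3.605 ξ₂.
Substitute: (2·3.605 + 1) ξ₂ = 113.4 → ξ₂ = 13.81 mol/s, ξ₁ = 49.79 mol/s.
Outlet amounts (n = n₀ + Σ ν·ξ):
  E: 182 − 2(49.79) − 1(13.81) = 68.61
  D: 0 + 2(49.79) = 99.58
  B: 0 + 1(13.81) = 13.81
  G: 0 + 1(13.81) = 13.81
Total out = 195.8 mol/s; y_G = 13.81 / 195.8 = 0.07053.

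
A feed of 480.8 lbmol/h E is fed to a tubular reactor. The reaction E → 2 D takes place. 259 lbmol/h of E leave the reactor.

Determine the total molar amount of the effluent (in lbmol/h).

For E: n = n₀ − 1ξ → 259 = 480.8 − 1ξ, giving ξ = 221.8 lbmol/h.
Outlet amounts (n = n₀ + ν ξ):
  E: 480.8 − 1(221.8) = 259
  D: 0 + 2(221.8) = 443.6
Total out = 259 + 443.6 = 702.6 lbmol/h.

703 lbmol/h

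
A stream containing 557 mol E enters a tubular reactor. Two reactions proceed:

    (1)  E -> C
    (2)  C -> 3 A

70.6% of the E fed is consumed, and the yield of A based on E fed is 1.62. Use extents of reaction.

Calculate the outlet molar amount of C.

Conversion of E: E consumed = 1ξ₁ = 0.706 × 557 → ξ₁ = 393.2 mol.
Yield of A: 3ξ₂ / 557 = 1.62 → ξ₂ = 300.8 mol.
Outlet amounts (n = n₀ + Σ ν·ξ):
  E: 557 − 1(393.2) = 163.8
  C: 0 + 1(393.2) − 1(300.8) = 92.46
  A: 0 + 3(300.8) = 902.3

92.5 mol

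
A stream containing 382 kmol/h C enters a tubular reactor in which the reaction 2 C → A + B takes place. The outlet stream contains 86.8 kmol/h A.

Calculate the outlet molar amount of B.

86.8 kmol/h

For A: n = n₀ + 1ξ → 86.8 = 0 + 1ξ, giving ξ = 86.8 kmol/h.
Outlet amounts (n = n₀ + ν ξ):
  C: 382 − 2(86.8) = 208.4
  A: 0 + 1(86.8) = 86.8
  B: 0 + 1(86.8) = 86.8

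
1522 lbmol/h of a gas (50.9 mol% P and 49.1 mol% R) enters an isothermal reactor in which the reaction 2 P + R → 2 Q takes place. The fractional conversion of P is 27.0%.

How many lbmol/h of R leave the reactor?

P reacted = 0.27 × 774.7 = 209.2 lbmol/h; ν_P = −2, so ξ = 209.2/2 = 104.6 lbmol/h.
Outlet amounts (n = n₀ + ν ξ):
  P: 774.7 − 2(104.6) = 565.5
  R: 747.3 − 1(104.6) = 642.7
  Q: 0 + 2(104.6) = 209.2

643 lbmol/h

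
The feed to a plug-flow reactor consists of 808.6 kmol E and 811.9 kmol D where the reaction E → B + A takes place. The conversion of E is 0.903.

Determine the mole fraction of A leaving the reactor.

0.311

E reacted = 0.903 × 808.6 = 730.2 kmol; ν_E = −1, so ξ = 730.2/1 = 730.2 kmol.
Outlet amounts (n = n₀ + ν ξ):
  E: 808.6 − 1(730.2) = 78.43
  B: 0 + 1(730.2) = 730.2
  A: 0 + 1(730.2) = 730.2
  D: 811.9 (inert)
Total out = 2351 kmol; y_A = 730.2 / 2351 = 0.3106.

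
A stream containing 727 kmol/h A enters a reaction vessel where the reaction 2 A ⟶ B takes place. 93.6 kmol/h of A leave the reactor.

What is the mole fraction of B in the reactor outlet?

0.772

For A: n = n₀ − 2ξ → 93.6 = 727 − 2ξ, giving ξ = 316.7 kmol/h.
Outlet amounts (n = n₀ + ν ξ):
  A: 727 − 2(316.7) = 93.6
  B: 0 + 1(316.7) = 316.7
Total out = 410.3 kmol/h; y_B = 316.7 / 410.3 = 0.7719.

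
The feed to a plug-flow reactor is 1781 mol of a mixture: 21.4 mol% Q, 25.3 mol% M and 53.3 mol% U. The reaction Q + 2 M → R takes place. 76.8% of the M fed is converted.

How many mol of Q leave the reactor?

208 mol

M reacted = 0.768 × 450.6 = 346.1 mol; ν_M = −2, so ξ = 346.1/2 = 173 mol.
Outlet amounts (n = n₀ + ν ξ):
  Q: 381.1 − 1(173) = 208.1
  M: 450.6 − 2(173) = 104.5
  R: 0 + 1(173) = 173
  U: 949.3 (inert)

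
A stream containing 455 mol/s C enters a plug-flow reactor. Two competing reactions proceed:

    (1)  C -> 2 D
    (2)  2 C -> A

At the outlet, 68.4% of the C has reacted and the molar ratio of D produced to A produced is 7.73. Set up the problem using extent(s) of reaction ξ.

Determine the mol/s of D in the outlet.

Conversion of C: C consumed = 0.684 × 455 = 311.2 mol/s = 1ξ₁ + 2ξ₂.
Selectivity: 2ξ₁ / (1ξ₂) = 7.73 → ξ₁ = 3.865 ξ₂.
Substitute: (1·3.865 + 2) ξ₂ = 311.2 → ξ₂ = 53.06 mol/s, ξ₁ = 205.1 mol/s.
Outlet amounts (n = n₀ + Σ ν·ξ):
  C: 455 − 1(205.1) − 2(53.06) = 143.8
  D: 0 + 2(205.1) = 410.2
  A: 0 + 1(53.06) = 53.06

410 mol/s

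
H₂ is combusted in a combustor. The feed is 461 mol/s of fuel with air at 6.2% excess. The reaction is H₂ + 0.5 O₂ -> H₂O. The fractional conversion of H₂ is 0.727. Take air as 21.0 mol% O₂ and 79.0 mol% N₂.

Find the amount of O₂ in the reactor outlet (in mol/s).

Stoichiometric O₂ = 0.5 × 461 = 230.5 mol/s; O₂ fed = 230.5 × 1.062 = 244.8 mol/s.
N₂ fed = 244.8 × 79/21 = 920.9 mol/s.
Fuel reacted = 0.727 × 461 → ξ = 335.1 mol/s.
Outlet (n = n₀ + ν ξ):
  H₂: 461 − 1(335.1) = 125.9
  O₂: 244.8 − 0.5(335.1) = 77.22
  N₂: 920.9 (inert)
  H₂O: 0 + 1(335.1) = 335.1

77.2 mol/s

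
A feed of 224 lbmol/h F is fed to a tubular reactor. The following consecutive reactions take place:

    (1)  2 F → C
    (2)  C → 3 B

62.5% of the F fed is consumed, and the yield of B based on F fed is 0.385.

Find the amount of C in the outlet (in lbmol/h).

Conversion of F: F consumed = 2ξ₁ = 0.625 × 224 → ξ₁ = 70 lbmol/h.
Yield of B: 3ξ₂ / 224 = 0.385 → ξ₂ = 28.75 lbmol/h.
Outlet amounts (n = n₀ + Σ ν·ξ):
  F: 224 − 2(70) = 84
  C: 0 + 1(70) − 1(28.75) = 41.25
  B: 0 + 3(28.75) = 86.24

41.3 lbmol/h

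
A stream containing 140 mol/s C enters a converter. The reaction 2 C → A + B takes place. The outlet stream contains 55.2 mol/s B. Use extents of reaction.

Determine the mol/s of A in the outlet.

For B: n = n₀ + 1ξ → 55.2 = 0 + 1ξ, giving ξ = 55.2 mol/s.
Outlet amounts (n = n₀ + ν ξ):
  C: 140 − 2(55.2) = 29.6
  A: 0 + 1(55.2) = 55.2
  B: 0 + 1(55.2) = 55.2

55.2 mol/s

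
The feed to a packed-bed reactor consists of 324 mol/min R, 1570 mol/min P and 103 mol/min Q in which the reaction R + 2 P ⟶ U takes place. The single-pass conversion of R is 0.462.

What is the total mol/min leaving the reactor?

1700 mol/min

R reacted = 0.462 × 324 = 149.7 mol/min; ν_R = −1, so ξ = 149.7/1 = 149.7 mol/min.
Outlet amounts (n = n₀ + ν ξ):
  R: 324 − 1(149.7) = 174.3
  P: 1570 − 2(149.7) = 1271
  U: 0 + 1(149.7) = 149.7
  Q: 103 (inert)
Total out = 174.3 + 1271 + 149.7 + 103 = 1698 mol/min.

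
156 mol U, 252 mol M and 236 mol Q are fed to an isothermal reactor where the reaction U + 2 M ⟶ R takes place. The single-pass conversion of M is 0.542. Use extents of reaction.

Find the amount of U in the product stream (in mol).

M reacted = 0.542 × 252 = 136.6 mol; ν_M = −2, so ξ = 136.6/2 = 68.29 mol.
Outlet amounts (n = n₀ + ν ξ):
  U: 156 − 1(68.29) = 87.71
  M: 252 − 2(68.29) = 115.4
  R: 0 + 1(68.29) = 68.29
  Q: 236 (inert)

87.7 mol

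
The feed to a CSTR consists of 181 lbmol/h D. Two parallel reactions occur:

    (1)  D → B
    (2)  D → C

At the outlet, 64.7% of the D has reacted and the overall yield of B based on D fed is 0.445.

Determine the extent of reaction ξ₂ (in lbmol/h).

Yield of B: 1ξ₁ / 181 = 0.445 → ξ₁ = 80.55 lbmol/h.
Conversion of D: 1ξ₁ + 1ξ₂ = 0.647 × 181 = 117.1 → ξ₂ = 36.56 lbmol/h.
Outlet amounts (n = n₀ + Σ ν·ξ):
  D: 181 − 1(80.55) − 1(36.56) = 63.89
  B: 0 + 1(80.55) = 80.55
  C: 0 + 1(36.56) = 36.56

ξ₂ = 36.6 lbmol/h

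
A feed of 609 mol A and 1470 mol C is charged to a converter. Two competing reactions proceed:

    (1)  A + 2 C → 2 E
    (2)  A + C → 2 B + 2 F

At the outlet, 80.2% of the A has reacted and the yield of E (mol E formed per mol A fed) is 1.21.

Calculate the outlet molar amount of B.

Yield of E: 2ξ₁ / 609 = 1.21 → ξ₁ = 368.4 mol.
Conversion of A: 1ξ₁ + 1ξ₂ = 0.802 × 609 = 488.4 → ξ₂ = 120 mol.
Outlet amounts (n = n₀ + Σ ν·ξ):
  A: 609 − 1(368.4) − 1(120) = 120.6
  C: 1470 − 2(368.4) − 1(120) = 613.1
  E: 0 + 2(368.4) = 736.9
  B: 0 + 2(120) = 239.9
  F: 0 + 2(120) = 239.9

240 mol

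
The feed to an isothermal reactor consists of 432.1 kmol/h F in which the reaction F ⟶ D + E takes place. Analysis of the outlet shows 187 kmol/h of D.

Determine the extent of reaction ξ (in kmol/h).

ξ = 187 kmol/h

For D: n = n₀ + 1ξ → 187 = 0 + 1ξ, giving ξ = 187 kmol/h.
Outlet amounts (n = n₀ + ν ξ):
  F: 432.1 − 1(187) = 245.1
  D: 0 + 1(187) = 187
  E: 0 + 1(187) = 187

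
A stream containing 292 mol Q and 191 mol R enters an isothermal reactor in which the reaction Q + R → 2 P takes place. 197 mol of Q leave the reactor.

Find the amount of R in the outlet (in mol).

For Q: n = n₀ − 1ξ → 197 = 292 − 1ξ, giving ξ = 95 mol.
Outlet amounts (n = n₀ + ν ξ):
  Q: 292 − 1(95) = 197
  R: 191 − 1(95) = 96
  P: 0 + 2(95) = 190

96 mol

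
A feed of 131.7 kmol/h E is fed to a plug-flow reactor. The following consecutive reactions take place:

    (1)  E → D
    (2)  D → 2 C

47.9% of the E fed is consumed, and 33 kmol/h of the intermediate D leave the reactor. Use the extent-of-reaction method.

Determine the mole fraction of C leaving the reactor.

0.372

Conversion of E: E consumed = 1ξ₁ = 0.479 × 131.7 → ξ₁ = 63.08 kmol/h.
D balance: n_D = 0 + 1ξ₁ − 1ξ₂ = 33 → ξ₂ = (1·63.08 − 33)/1 = 30.08 kmol/h.
Outlet amounts (n = n₀ + Σ ν·ξ):
  E: 131.7 − 1(63.08) = 68.62
  D: 0 + 1(63.08) − 1(30.08) = 33
  C: 0 + 2(30.08) = 60.17
Total out = 161.8 kmol/h; y_C = 60.17 / 161.8 = 0.3719.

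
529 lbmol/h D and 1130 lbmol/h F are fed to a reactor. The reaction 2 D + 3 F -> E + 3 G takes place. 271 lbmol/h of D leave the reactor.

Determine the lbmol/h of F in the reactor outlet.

For D: n = n₀ − 2ξ → 271 = 529 − 2ξ, giving ξ = 129 lbmol/h.
Outlet amounts (n = n₀ + ν ξ):
  D: 529 − 2(129) = 271
  F: 1130 − 3(129) = 743
  E: 0 + 1(129) = 129
  G: 0 + 3(129) = 387

743 lbmol/h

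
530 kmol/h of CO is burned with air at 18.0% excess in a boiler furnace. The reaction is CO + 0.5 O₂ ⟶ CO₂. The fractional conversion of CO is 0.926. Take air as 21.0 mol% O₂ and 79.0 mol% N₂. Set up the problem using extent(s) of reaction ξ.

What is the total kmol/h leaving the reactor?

1770 kmol/h

Stoichiometric O₂ = 0.5 × 530 = 265 kmol/h; O₂ fed = 265 × 1.180 = 312.7 kmol/h.
N₂ fed = 312.7 × 79/21 = 1176 kmol/h.
Fuel reacted = 0.926 × 530 → ξ = 490.8 kmol/h.
Outlet (n = n₀ + ν ξ):
  CO: 530 − 1(490.8) = 39.22
  O₂: 312.7 − 0.5(490.8) = 67.31
  N₂: 1176 (inert)
  CO₂: 0 + 1(490.8) = 490.8
Total out = 39.22 + 67.31 + 1176 + 490.8 = 1774 kmol/h.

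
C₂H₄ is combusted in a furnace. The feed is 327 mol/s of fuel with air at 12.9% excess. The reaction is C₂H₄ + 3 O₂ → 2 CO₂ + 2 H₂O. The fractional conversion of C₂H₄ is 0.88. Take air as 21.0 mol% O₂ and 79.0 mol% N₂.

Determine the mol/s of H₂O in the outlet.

Stoichiometric O₂ = 3 × 327 = 981 mol/s; O₂ fed = 981 × 1.129 = 1108 mol/s.
N₂ fed = 1108 × 79/21 = 4166 mol/s.
Fuel reacted = 0.88 × 327 → ξ = 287.8 mol/s.
Outlet (n = n₀ + ν ξ):
  C₂H₄: 327 − 1(287.8) = 39.24
  O₂: 1108 − 3(287.8) = 244.3
  N₂: 4166 (inert)
  CO₂: 0 + 2(287.8) = 575.5
  H₂O: 0 + 2(287.8) = 575.5

576 mol/s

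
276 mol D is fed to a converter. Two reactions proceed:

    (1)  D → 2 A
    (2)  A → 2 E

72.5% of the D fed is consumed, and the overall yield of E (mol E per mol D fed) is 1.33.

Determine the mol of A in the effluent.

217 mol

Conversion of D: D consumed = 1ξ₁ = 0.725 × 276 → ξ₁ = 200.1 mol.
Yield of E: 2ξ₂ / 276 = 1.33 → ξ₂ = 183.5 mol.
Outlet amounts (n = n₀ + Σ ν·ξ):
  D: 276 − 1(200.1) = 75.9
  A: 0 + 2(200.1) − 1(183.5) = 216.7
  E: 0 + 2(183.5) = 367.1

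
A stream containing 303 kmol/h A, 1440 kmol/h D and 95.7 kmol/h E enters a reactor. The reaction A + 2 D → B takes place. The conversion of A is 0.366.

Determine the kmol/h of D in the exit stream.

A reacted = 0.366 × 303 = 110.9 kmol/h; ν_A = −1, so ξ = 110.9/1 = 110.9 kmol/h.
Outlet amounts (n = n₀ + ν ξ):
  A: 303 − 1(110.9) = 192.1
  D: 1440 − 2(110.9) = 1218
  B: 0 + 1(110.9) = 110.9
  E: 95.7 (inert)

1220 kmol/h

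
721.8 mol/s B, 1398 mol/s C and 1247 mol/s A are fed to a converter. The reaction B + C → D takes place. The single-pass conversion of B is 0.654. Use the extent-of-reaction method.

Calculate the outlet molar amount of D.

472 mol/s

B reacted = 0.654 × 721.8 = 472.1 mol/s; ν_B = −1, so ξ = 472.1/1 = 472.1 mol/s.
Outlet amounts (n = n₀ + ν ξ):
  B: 721.8 − 1(472.1) = 249.7
  C: 1398 − 1(472.1) = 925.9
  D: 0 + 1(472.1) = 472.1
  A: 1247 (inert)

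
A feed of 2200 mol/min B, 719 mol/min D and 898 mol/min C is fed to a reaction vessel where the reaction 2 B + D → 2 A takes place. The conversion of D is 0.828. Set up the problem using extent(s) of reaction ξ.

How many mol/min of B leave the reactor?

1010 mol/min

D reacted = 0.828 × 719 = 595.3 mol/min; ν_D = −1, so ξ = 595.3/1 = 595.3 mol/min.
Outlet amounts (n = n₀ + ν ξ):
  B: 2200 − 2(595.3) = 1009
  D: 719 − 1(595.3) = 123.7
  A: 0 + 2(595.3) = 1191
  C: 898 (inert)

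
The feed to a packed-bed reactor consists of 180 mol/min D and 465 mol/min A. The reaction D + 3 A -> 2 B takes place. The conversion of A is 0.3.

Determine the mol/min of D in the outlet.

134 mol/min

A reacted = 0.3 × 465 = 139.5 mol/min; ν_A = −3, so ξ = 139.5/3 = 46.5 mol/min.
Outlet amounts (n = n₀ + ν ξ):
  D: 180 − 1(46.5) = 133.5
  A: 465 − 3(46.5) = 325.5
  B: 0 + 2(46.5) = 93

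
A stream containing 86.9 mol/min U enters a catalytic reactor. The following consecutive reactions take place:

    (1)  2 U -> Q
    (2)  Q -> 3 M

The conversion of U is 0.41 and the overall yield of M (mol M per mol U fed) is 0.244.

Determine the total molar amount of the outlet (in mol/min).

83.2 mol/min

Conversion of U: U consumed = 2ξ₁ = 0.41 × 86.9 → ξ₁ = 17.81 mol/min.
Yield of M: 3ξ₂ / 86.9 = 0.244 → ξ₂ = 7.068 mol/min.
Outlet amounts (n = n₀ + Σ ν·ξ):
  U: 86.9 − 2(17.81) = 51.27
  Q: 0 + 1(17.81) − 1(7.068) = 10.75
  M: 0 + 3(7.068) = 21.2
Total out = 51.27 + 10.75 + 21.2 = 83.22 mol/min.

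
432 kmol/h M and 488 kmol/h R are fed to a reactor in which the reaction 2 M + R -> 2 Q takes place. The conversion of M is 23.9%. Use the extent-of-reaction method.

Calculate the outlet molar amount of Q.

M reacted = 0.239 × 432 = 103.2 kmol/h; ν_M = −2, so ξ = 103.2/2 = 51.62 kmol/h.
Outlet amounts (n = n₀ + ν ξ):
  M: 432 − 2(51.62) = 328.8
  R: 488 − 1(51.62) = 436.4
  Q: 0 + 2(51.62) = 103.2

103 kmol/h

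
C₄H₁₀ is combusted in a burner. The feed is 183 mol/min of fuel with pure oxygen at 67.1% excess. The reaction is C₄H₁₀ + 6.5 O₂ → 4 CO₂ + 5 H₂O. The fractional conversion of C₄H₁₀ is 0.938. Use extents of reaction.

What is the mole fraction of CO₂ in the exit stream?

0.283

Stoichiometric O₂ = 6.5 × 183 = 1190 mol/min; O₂ fed = 1190 × 1.671 = 1988 mol/min.
Fuel reacted = 0.938 × 183 → ξ = 171.7 mol/min.
Outlet (n = n₀ + ν ξ):
  C₄H₁₀: 183 − 1(171.7) = 11.35
  O₂: 1988 − 6.5(171.7) = 871.9
  CO₂: 0 + 4(171.7) = 686.6
  H₂O: 0 + 5(171.7) = 858.3
Total out = 2428 mol/min; y_CO₂ = 686.6 / 2428 = 0.2828.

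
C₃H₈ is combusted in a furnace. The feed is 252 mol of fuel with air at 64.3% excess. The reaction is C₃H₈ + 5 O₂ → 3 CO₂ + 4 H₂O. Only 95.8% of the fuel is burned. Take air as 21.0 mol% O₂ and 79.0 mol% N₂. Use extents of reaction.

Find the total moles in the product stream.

Stoichiometric O₂ = 5 × 252 = 1260 mol; O₂ fed = 1260 × 1.643 = 2070 mol.
N₂ fed = 2070 × 79/21 = 7788 mol.
Fuel reacted = 0.958 × 252 → ξ = 241.4 mol.
Outlet (n = n₀ + ν ξ):
  C₃H₈: 252 − 1(241.4) = 10.58
  O₂: 2070 − 5(241.4) = 863.1
  N₂: 7788 (inert)
  CO₂: 0 + 3(241.4) = 724.2
  H₂O: 0 + 4(241.4) = 965.7
Total out = 10.58 + 863.1 + 7788 + 724.2 + 965.7 = 10350 mol.

10400 mol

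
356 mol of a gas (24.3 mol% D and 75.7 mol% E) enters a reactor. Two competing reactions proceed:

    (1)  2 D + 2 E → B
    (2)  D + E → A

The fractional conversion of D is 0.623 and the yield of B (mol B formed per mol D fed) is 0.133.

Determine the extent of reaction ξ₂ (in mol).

ξ₂ = 30.9 mol

Yield of B: 1ξ₁ / 86.51 = 0.133 → ξ₁ = 11.51 mol.
Conversion of D: 2ξ₁ + 1ξ₂ = 0.623 × 86.51 = 53.89 → ξ₂ = 30.88 mol.
Outlet amounts (n = n₀ + Σ ν·ξ):
  D: 86.51 − 2(11.51) − 1(30.88) = 32.61
  E: 269.5 − 2(11.51) − 1(30.88) = 215.6
  B: 0 + 1(11.51) = 11.51
  A: 0 + 1(30.88) = 30.88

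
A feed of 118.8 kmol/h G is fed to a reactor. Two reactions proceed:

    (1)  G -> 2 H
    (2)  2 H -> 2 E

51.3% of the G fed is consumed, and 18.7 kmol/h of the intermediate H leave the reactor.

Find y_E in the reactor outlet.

0.574

Conversion of G: G consumed = 1ξ₁ = 0.513 × 118.8 → ξ₁ = 60.94 kmol/h.
H balance: n_H = 0 + 2ξ₁ − 2ξ₂ = 18.7 → ξ₂ = (2·60.94 − 18.7)/2 = 51.59 kmol/h.
Outlet amounts (n = n₀ + Σ ν·ξ):
  G: 118.8 − 1(60.94) = 57.86
  H: 0 + 2(60.94) − 2(51.59) = 18.7
  E: 0 + 2(51.59) = 103.2
Total out = 179.7 kmol/h; y_E = 103.2 / 179.7 = 0.5741.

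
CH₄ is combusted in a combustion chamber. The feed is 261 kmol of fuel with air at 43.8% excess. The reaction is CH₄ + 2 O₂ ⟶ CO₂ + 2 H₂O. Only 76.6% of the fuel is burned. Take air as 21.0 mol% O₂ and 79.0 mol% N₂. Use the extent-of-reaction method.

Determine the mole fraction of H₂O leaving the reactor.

Stoichiometric O₂ = 2 × 261 = 522 kmol; O₂ fed = 522 × 1.438 = 750.6 kmol.
N₂ fed = 750.6 × 79/21 = 2824 kmol.
Fuel reacted = 0.766 × 261 → ξ = 199.9 kmol.
Outlet (n = n₀ + ν ξ):
  CH₄: 261 − 1(199.9) = 61.07
  O₂: 750.6 − 2(199.9) = 350.8
  N₂: 2824 (inert)
  CO₂: 0 + 1(199.9) = 199.9
  H₂O: 0 + 2(199.9) = 399.9
Total out = 3835 kmol; y_H₂O = 399.9 / 3835 = 0.1043.

0.104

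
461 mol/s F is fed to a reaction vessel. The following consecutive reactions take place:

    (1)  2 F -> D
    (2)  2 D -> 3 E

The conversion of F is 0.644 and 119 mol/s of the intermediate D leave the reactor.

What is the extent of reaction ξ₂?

ξ₂ = 14.7 mol/s

Conversion of F: F consumed = 2ξ₁ = 0.644 × 461 → ξ₁ = 148.4 mol/s.
D balance: n_D = 0 + 1ξ₁ − 2ξ₂ = 119 → ξ₂ = (1·148.4 − 119)/2 = 14.72 mol/s.
Outlet amounts (n = n₀ + Σ ν·ξ):
  F: 461 − 2(148.4) = 164.1
  D: 0 + 1(148.4) − 2(14.72) = 119
  E: 0 + 3(14.72) = 44.16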